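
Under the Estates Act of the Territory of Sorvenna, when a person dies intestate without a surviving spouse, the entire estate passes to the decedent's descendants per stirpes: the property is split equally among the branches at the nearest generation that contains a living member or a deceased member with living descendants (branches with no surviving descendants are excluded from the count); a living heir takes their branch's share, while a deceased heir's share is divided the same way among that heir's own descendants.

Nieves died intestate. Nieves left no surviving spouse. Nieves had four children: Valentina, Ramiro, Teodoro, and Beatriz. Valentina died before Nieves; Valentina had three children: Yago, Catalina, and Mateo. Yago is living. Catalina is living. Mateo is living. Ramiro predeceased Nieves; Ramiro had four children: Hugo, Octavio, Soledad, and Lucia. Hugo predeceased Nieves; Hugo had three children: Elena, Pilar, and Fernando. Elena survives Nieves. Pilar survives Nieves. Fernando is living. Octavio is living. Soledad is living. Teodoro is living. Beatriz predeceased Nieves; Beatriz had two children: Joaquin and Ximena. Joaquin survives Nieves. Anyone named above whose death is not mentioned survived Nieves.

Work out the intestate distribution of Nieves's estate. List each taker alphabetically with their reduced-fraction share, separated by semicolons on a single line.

Catalina 1/12; Elena 1/48; Fernando 1/48; Joaquin 1/8; Lucia 1/16; Mateo 1/12; Octavio 1/16; Pilar 1/48; Soledad 1/16; Teodoro 1/4; Ximena 1/8; Yago 1/12

There is no surviving spouse, so the entire estate passes to Nieves's descendants per stirpes.
The estate is divided into 4 equal shares of 1/4 among Valentina, Ramiro, Teodoro, Beatriz.
Valentina predeceased; the 1/4 allotted to Valentina's branch passes to Valentina's issue by representation.
The 1/4 is divided into 3 equal shares of 1/12 among Yago, Catalina, Mateo.
Yago is living and takes 1/12.
Catalina is living and takes 1/12.
Mateo is living and takes 1/12.
Ramiro predeceased; the 1/4 allotted to Ramiro's branch passes to Ramiro's issue by representation.
The 1/4 is divided into 4 equal shares of 1/16 among Hugo, Octavio, Soledad, Lucia.
Hugo predeceased; the 1/16 allotted to Hugo's branch passes to Hugo's issue by representation.
The 1/16 is divided into 3 equal shares of 1/48 among Elena, Pilar, Fernando.
Elena is living and takes 1/48.
Pilar is living and takes 1/48.
Fernando is living and takes 1/48.
Octavio is living and takes 1/16.
Soledad is living and takes 1/16.
Lucia is living and takes 1/16.
Teodoro is living and takes 1/4.
Beatriz predeceased; the 1/4 allotted to Beatriz's branch passes to Beatriz's issue by representation.
The 1/4 is divided into 2 equal shares of 1/8 among Joaquin, Ximena.
Joaquin is living and takes 1/8.
Ximena is living and takes 1/8.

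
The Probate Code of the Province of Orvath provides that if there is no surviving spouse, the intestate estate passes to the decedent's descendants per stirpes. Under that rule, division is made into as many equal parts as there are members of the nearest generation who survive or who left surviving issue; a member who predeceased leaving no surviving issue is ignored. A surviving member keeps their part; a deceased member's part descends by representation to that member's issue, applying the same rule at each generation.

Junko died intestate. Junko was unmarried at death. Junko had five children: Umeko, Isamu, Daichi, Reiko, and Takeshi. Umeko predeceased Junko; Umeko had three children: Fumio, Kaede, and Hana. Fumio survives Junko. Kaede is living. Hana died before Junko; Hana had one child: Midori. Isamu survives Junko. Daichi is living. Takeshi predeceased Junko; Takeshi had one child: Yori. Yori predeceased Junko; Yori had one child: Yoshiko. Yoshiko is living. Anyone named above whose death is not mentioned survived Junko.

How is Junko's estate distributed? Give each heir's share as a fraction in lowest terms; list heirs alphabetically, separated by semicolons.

There is no surviving spouse, so the entire estate passes to Junko's descendants per stirpes.
The estate is divided into 5 equal shares of 1/5 among Umeko, Isamu, Daichi, Reiko, Takeshi.
Umeko predeceased; the 1/5 allotted to Umeko's branch passes to Umeko's issue by representation.
The 1/5 is divided into 3 equal shares of 1/15 among Fumio, Kaede, Hana.
Fumio is living and takes 1/15.
Kaede is living and takes 1/15.
Hana predeceased; the 1/15 allotted to Hana's branch passes to Hana's issue by representation.
Midori is the sole taker at this level and receives the full 1/15.
Isamu is living and takes 1/5.
Daichi is living and takes 1/5.
Reiko is living and takes 1/5.
Takeshi predeceased; the 1/5 allotted to Takeshi's branch passes to Takeshi's issue by representation.
Yori's line is the sole branch at this level, so the full 1/5 passes to Yori's issue by representation.
Yoshiko is the sole taker at this level and receives the full 1/5.

Daichi 1/5; Fumio 1/15; Isamu 1/5; Kaede 1/15; Midori 1/15; Reiko 1/5; Yoshiko 1/5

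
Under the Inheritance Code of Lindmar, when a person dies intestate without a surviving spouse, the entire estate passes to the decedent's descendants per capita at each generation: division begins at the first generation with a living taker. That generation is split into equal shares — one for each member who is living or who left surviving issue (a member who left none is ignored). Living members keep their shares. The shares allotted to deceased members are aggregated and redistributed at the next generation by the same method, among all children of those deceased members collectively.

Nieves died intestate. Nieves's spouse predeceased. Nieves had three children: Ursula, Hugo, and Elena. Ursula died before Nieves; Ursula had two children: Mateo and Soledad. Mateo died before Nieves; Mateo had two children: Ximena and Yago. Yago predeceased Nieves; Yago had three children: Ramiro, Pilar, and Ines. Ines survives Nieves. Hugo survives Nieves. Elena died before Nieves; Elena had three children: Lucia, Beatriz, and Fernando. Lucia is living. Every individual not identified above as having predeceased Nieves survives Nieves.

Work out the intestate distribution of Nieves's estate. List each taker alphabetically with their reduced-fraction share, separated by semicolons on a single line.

Beatriz 2/15; Fernando 2/15; Hugo 1/3; Ines 1/45; Lucia 2/15; Pilar 1/45; Ramiro 1/45; Soledad 2/15; Ximena 1/15

There is no surviving spouse, so the entire estate passes to Nieves's descendants per capita at each generation.
At generation 1 (Ursula, Hugo, Elena) there are 3 shares of (1)/3 = 1/3 each.
Living: Hugo — each takes 1/3.
Deceased: Ursula and Elena. Their combined 2/3 is pooled and carried to generation 2.
At generation 2 (Mateo, Soledad, Lucia, Beatriz, Fernando) there are 5 shares of (2/3)/5 = 2/15 each.
Living: Soledad, Lucia, Beatriz, and Fernando — each takes 2/15.
Deceased: Mateo. That 2/15 share is carried to generation 3.
At generation 3 (Ximena, Yago) there are 2 shares of (2/15)/2 = 1/15 each.
Living: Ximena — each takes 1/15.
Deceased: Yago. That 1/15 share is carried to generation 4.
At generation 4 (Ramiro, Pilar, Ines) there are 3 shares of (1/15)/3 = 1/45 each.
Living: Ramiro, Pilar, and Ines — each takes 1/45.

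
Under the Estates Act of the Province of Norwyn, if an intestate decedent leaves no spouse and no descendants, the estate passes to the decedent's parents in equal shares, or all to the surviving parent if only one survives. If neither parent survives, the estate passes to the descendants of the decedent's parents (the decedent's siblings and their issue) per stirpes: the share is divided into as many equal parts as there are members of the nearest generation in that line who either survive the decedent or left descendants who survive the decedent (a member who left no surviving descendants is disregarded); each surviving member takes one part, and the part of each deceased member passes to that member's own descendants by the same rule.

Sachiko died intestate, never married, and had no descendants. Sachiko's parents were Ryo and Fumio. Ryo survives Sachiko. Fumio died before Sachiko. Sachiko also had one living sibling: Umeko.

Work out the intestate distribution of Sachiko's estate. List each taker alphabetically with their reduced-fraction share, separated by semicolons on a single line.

Ryo 1

Only one parent, Ryo, survives, so Ryo takes the entire estate. The siblings take nothing because a surviving parent has priority.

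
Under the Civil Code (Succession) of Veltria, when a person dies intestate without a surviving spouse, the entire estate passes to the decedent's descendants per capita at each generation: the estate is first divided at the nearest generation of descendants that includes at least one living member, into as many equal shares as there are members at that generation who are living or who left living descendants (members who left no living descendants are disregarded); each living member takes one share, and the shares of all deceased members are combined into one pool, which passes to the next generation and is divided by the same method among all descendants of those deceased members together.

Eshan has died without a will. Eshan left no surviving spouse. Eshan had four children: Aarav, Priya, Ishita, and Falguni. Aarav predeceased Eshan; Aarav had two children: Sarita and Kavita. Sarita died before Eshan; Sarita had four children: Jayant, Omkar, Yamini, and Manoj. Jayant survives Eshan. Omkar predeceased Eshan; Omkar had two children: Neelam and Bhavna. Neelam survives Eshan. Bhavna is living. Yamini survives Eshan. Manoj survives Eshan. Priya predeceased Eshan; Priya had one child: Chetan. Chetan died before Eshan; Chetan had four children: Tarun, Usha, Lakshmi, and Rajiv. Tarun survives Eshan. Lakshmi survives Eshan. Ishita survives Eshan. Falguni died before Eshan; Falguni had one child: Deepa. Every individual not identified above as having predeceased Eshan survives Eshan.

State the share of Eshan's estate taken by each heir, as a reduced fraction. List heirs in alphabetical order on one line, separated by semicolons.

Bhavna 3/128; Deepa 3/16; Ishita 1/4; Jayant 3/64; Kavita 3/16; Lakshmi 3/64; Manoj 3/64; Neelam 3/128; Rajiv 3/64; Tarun 3/64; Usha 3/64; Yamini 3/64

There is no surviving spouse, so the entire estate passes to Eshan's descendants per capita at each generation.
At generation 1 (Aarav, Priya, Ishita, Falguni) there are 4 shares of (1)/4 = 1/4 each.
Living: Ishita — each takes 1/4.
Deceased: Aarav, Priya, and Falguni. Their combined 3/4 is pooled and carried to generation 2.
At generation 2 (Sarita, Kavita, Chetan, Deepa) there are 4 shares of (3/4)/4 = 3/16 each.
Living: Kavita and Deepa — each takes 3/16.
Deceased: Sarita and Chetan. Their combined 3/8 is pooled and carried to generation 3.
At generation 3 (Jayant, Omkar, Yamini, Manoj, Tarun, Usha, Lakshmi, Rajiv) there are 8 shares of (3/8)/8 = 3/64 each.
Living: Jayant, Yamini, Manoj, Tarun, Usha, Lakshmi, and Rajiv — each takes 3/64.
Deceased: Omkar. That 3/64 share is carried to generation 4.
At generation 4 (Neelam, Bhavna) there are 2 shares of (3/64)/2 = 3/128 each.
Living: Neelam and Bhavna — each takes 3/128.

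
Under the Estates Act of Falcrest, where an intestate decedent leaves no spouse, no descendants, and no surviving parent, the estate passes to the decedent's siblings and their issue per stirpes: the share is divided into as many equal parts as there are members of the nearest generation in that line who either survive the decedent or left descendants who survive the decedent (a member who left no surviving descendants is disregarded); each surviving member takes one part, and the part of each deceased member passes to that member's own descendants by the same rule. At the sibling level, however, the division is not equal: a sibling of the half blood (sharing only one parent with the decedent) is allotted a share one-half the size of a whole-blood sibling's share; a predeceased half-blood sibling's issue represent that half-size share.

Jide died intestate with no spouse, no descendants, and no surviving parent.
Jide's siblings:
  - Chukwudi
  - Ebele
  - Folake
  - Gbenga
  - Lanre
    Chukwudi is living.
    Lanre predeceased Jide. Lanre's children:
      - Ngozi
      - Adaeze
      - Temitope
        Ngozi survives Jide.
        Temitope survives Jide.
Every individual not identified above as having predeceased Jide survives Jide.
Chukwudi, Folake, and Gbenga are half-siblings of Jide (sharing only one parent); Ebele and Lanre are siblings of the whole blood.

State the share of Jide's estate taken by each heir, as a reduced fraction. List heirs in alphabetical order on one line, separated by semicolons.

Adaeze 2/21; Chukwudi 1/7; Ebele 2/7; Folake 1/7; Gbenga 1/7; Ngozi 2/21; Temitope 2/21

No spouse, descendants, or parent survives, so the estate passes to Jide's siblings per stirpes.
Half-blood siblings count for one-half the weight of whole-blood siblings at the initial division.
Dividing 1 in proportion to weights (total weight 7/2): Chukwudi (weight 1/2) → 1/7; Ebele (weight 1) → 2/7; Folake (weight 1/2) → 1/7; Gbenga (weight 1/2) → 1/7; Lanre (weight 1) → 2/7.
Chukwudi is living and takes 1/7.
Ebele is living and takes 2/7.
Folake is living and takes 1/7.
Gbenga is living and takes 1/7.
Lanre predeceased; the 2/7 allotted to Lanre's branch passes to Lanre's issue by representation.
The 2/7 is divided into 3 equal shares of 2/21 among Ngozi, Adaeze, Temitope.
Ngozi is living and takes 2/21.
Adaeze is living and takes 2/21.
Temitope is living and takes 2/21.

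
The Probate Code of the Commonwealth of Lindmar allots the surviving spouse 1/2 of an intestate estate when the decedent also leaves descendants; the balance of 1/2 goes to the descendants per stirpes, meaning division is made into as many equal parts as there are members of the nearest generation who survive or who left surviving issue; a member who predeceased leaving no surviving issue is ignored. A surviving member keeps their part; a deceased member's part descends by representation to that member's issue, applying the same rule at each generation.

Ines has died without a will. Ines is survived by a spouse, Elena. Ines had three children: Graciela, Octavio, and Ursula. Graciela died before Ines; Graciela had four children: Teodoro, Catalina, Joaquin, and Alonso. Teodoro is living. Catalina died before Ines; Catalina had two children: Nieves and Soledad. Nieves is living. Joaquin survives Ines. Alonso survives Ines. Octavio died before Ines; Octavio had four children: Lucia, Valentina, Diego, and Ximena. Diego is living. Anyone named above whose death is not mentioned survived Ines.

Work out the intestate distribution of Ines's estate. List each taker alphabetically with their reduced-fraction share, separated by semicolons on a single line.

Elena, as surviving spouse, takes 1/2.
The remaining 1/2 passes to Ines's descendants per stirpes.
The 1/2 is divided into 3 equal shares of 1/6 among Graciela, Octavio, Ursula.
Graciela predeceased; the 1/6 allotted to Graciela's branch passes to Graciela's issue by representation.
The 1/6 is divided into 4 equal shares of 1/24 among Teodoro, Catalina, Joaquin, Alonso.
Teodoro is living and takes 1/24.
Catalina predeceased; the 1/24 allotted to Catalina's branch passes to Catalina's issue by representation.
The 1/24 is divided into 2 equal shares of 1/48 among Nieves, Soledad.
Nieves is living and takes 1/48.
Soledad is living and takes 1/48.
Joaquin is living and takes 1/24.
Alonso is living and takes 1/24.
Octavio predeceased; the 1/6 allotted to Octavio's branch passes to Octavio's issue by representation.
The 1/6 is divided into 4 equal shares of 1/24 among Lucia, Valentina, Diego, Ximena.
Lucia is living and takes 1/24.
Valentina is living and takes 1/24.
Diego is living and takes 1/24.
Ximena is living and takes 1/24.
Ursula is living and takes 1/6.

Alonso 1/24; Diego 1/24; Elena 1/2; Joaquin 1/24; Lucia 1/24; Nieves 1/48; Soledad 1/48; Teodoro 1/24; Ursula 1/6; Valentina 1/24; Ximena 1/24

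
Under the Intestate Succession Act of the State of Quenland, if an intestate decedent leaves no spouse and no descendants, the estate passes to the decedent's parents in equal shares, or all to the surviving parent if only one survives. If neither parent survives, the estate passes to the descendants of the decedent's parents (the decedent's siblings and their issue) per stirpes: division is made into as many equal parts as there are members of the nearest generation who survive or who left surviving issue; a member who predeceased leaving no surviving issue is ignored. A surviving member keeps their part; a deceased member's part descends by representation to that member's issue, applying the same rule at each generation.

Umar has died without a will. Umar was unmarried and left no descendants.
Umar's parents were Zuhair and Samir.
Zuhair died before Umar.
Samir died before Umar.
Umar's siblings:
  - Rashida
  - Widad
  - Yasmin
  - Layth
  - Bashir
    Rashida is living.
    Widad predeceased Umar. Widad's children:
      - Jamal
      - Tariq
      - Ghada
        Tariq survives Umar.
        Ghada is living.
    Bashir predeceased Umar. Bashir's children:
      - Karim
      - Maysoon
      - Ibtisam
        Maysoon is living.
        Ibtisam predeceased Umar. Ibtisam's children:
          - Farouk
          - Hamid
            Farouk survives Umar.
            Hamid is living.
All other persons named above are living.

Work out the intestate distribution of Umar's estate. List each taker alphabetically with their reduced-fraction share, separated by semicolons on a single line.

Farouk 1/30; Ghada 1/15; Hamid 1/30; Jamal 1/15; Karim 1/15; Layth 1/5; Maysoon 1/15; Rashida 1/5; Tariq 1/15; Yasmin 1/5

Neither parent survives and there are no descendants, so the estate passes to Umar's siblings and their issue per stirpes.
The estate is divided into 5 equal shares of 1/5 among Rashida, Widad, Yasmin, Layth, Bashir.
Rashida is living and takes 1/5.
Widad predeceased; the 1/5 allotted to Widad's branch passes to Widad's issue by representation.
The 1/5 is divided into 3 equal shares of 1/15 among Jamal, Tariq, Ghada.
Jamal is living and takes 1/15.
Tariq is living and takes 1/15.
Ghada is living and takes 1/15.
Yasmin is living and takes 1/5.
Layth is living and takes 1/5.
Bashir predeceased; the 1/5 allotted to Bashir's branch passes to Bashir's issue by representation.
The 1/5 is divided into 3 equal shares of 1/15 among Karim, Maysoon, Ibtisam.
Karim is living and takes 1/15.
Maysoon is living and takes 1/15.
Ibtisam predeceased; the 1/15 allotted to Ibtisam's branch passes to Ibtisam's issue by representation.
The 1/15 is divided into 2 equal shares of 1/30 among Farouk, Hamid.
Farouk is living and takes 1/30.
Hamid is living and takes 1/30.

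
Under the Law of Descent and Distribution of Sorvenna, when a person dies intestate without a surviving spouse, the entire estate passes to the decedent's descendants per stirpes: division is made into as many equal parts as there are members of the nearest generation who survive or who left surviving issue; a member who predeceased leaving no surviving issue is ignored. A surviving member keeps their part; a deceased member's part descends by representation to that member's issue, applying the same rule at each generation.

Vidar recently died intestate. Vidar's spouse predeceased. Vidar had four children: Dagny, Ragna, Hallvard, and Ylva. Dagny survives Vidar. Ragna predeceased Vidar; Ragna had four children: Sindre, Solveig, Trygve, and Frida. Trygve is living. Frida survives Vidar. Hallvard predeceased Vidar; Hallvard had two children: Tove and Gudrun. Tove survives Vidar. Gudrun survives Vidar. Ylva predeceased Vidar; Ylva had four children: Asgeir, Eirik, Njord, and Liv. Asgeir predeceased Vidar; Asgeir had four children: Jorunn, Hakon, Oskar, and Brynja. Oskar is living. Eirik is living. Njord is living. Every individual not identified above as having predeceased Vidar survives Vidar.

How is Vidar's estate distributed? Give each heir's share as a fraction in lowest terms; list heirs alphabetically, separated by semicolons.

Brynja 1/64; Dagny 1/4; Eirik 1/16; Frida 1/16; Gudrun 1/8; Hakon 1/64; Jorunn 1/64; Liv 1/16; Njord 1/16; Oskar 1/64; Sindre 1/16; Solveig 1/16; Tove 1/8; Trygve 1/16

There is no surviving spouse, so the entire estate passes to Vidar's descendants per stirpes.
The estate is divided into 4 equal shares of 1/4 among Dagny, Ragna, Hallvard, Ylva.
Dagny is living and takes 1/4.
Ragna predeceased; the 1/4 allotted to Ragna's branch passes to Ragna's issue by representation.
The 1/4 is divided into 4 equal shares of 1/16 among Sindre, Solveig, Trygve, Frida.
Sindre is living and takes 1/16.
Solveig is living and takes 1/16.
Trygve is living and takes 1/16.
Frida is living and takes 1/16.
Hallvard predeceased; the 1/4 allotted to Hallvard's branch passes to Hallvard's issue by representation.
The 1/4 is divided into 2 equal shares of 1/8 among Tove, Gudrun.
Tove is living and takes 1/8.
Gudrun is living and takes 1/8.
Ylva predeceased; the 1/4 allotted to Ylva's branch passes to Ylva's issue by representation.
The 1/4 is divided into 4 equal shares of 1/16 among Asgeir, Eirik, Njord, Liv.
Asgeir predeceased; the 1/16 allotted to Asgeir's branch passes to Asgeir's issue by representation.
The 1/16 is divided into 4 equal shares of 1/64 among Jorunn, Hakon, Oskar, Brynja.
Jorunn is living and takes 1/64.
Hakon is living and takes 1/64.
Oskar is living and takes 1/64.
Brynja is living and takes 1/64.
Eirik is living and takes 1/16.
Njord is living and takes 1/16.
Liv is living and takes 1/16.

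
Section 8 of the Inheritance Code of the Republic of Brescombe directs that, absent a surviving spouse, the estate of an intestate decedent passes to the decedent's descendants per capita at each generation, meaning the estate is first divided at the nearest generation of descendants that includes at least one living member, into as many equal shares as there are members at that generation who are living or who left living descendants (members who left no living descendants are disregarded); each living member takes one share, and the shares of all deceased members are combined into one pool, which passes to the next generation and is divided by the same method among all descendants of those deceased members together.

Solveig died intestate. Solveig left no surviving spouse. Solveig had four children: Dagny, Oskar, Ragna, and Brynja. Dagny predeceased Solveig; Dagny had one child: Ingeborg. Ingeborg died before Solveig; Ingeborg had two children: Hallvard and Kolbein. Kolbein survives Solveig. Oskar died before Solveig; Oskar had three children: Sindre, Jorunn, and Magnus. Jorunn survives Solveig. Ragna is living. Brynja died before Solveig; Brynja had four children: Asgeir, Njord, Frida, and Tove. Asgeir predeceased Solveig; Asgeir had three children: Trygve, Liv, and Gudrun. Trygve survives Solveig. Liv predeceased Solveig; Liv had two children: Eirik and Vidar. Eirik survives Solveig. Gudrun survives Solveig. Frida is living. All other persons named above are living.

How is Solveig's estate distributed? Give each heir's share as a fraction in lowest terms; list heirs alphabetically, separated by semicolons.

Eirik 3/160; Frida 3/32; Gudrun 3/80; Hallvard 3/80; Jorunn 3/32; Kolbein 3/80; Magnus 3/32; Njord 3/32; Ragna 1/4; Sindre 3/32; Tove 3/32; Trygve 3/80; Vidar 3/160

There is no surviving spouse, so the entire estate passes to Solveig's descendants per capita at each generation.
At generation 1 (Dagny, Oskar, Ragna, Brynja) there are 4 shares of (1)/4 = 1/4 each.
Living: Ragna — each takes 1/4.
Deceased: Dagny, Oskar, and Brynja. Their combined 3/4 is pooled and carried to generation 2.
At generation 2 (Ingeborg, Sindre, Jorunn, Magnus, Asgeir, Njord, Frida, Tove) there are 8 shares of (3/4)/8 = 3/32 each.
Living: Sindre, Jorunn, Magnus, Njord, Frida, and Tove — each takes 3/32.
Deceased: Ingeborg and Asgeir. Their combined 3/16 is pooled and carried to generation 3.
At generation 3 (Hallvard, Kolbein, Trygve, Liv, Gudrun) there are 5 shares of (3/16)/5 = 3/80 each.
Living: Hallvard, Kolbein, Trygve, and Gudrun — each takes 3/80.
Deceased: Liv. That 3/80 share is carried to generation 4.
At generation 4 (Eirik, Vidar) there are 2 shares of (3/80)/2 = 3/160 each.
Living: Eirik and Vidar — each takes 3/160.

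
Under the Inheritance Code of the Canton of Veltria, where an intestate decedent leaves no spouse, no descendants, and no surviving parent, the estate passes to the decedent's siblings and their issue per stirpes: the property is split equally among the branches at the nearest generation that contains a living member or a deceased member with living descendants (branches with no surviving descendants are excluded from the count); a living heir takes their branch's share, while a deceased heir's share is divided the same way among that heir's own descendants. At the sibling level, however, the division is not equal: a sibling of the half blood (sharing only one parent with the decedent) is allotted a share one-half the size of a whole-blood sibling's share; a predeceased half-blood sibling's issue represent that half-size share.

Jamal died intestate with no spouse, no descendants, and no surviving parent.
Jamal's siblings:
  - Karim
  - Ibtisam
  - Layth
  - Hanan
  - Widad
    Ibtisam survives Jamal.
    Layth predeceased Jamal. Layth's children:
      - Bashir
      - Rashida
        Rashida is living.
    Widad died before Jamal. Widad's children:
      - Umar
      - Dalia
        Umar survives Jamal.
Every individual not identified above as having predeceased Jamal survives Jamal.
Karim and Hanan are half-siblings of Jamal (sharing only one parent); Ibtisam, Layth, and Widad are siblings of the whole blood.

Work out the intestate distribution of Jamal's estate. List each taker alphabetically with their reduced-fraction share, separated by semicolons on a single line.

No spouse, descendants, or parent survives, so the estate passes to Jamal's siblings per stirpes.
Half-blood siblings count for one-half the weight of whole-blood siblings at the initial division.
Dividing 1 in proportion to weights (total weight 4): Karim (weight 1/2) → 1/8; Ibtisam (weight 1) → 1/4; Layth (weight 1) → 1/4; Hanan (weight 1/2) → 1/8; Widad (weight 1) → 1/4.
Karim is living and takes 1/8.
Ibtisam is living and takes 1/4.
Layth predeceased; the 1/4 allotted to Layth's branch passes to Layth's issue by representation.
The 1/4 is divided into 2 equal shares of 1/8 among Bashir, Rashida.
Bashir is living and takes 1/8.
Rashida is living and takes 1/8.
Hanan is living and takes 1/8.
Widad predeceased; the 1/4 allotted to Widad's branch passes to Widad's issue by representation.
The 1/4 is divided into 2 equal shares of 1/8 among Umar, Dalia.
Umar is living and takes 1/8.
Dalia is living and takes 1/8.

Bashir 1/8; Dalia 1/8; Hanan 1/8; Ibtisam 1/4; Karim 1/8; Rashida 1/8; Umar 1/8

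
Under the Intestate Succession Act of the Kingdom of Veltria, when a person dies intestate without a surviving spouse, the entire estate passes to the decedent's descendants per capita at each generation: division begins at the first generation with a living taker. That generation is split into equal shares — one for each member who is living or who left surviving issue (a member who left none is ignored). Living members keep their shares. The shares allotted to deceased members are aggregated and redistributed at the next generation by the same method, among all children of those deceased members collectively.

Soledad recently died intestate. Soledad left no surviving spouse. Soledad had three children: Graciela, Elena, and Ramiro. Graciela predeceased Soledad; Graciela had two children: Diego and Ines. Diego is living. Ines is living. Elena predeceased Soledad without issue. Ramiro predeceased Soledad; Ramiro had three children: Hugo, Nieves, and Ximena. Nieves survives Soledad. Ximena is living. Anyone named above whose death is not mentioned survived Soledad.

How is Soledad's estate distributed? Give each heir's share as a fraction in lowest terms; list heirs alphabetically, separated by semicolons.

There is no surviving spouse, so the entire estate passes to Soledad's descendants per capita at each generation.
No one at generation 1 (Graciela, Ramiro) is living; moving to the next generation.
At generation 2 (Diego, Ines, Hugo, Nieves, Ximena) there are 5 shares of (1)/5 = 1/5 each.
Living: Diego, Ines, Hugo, Nieves, and Ximena — each takes 1/5.

Diego 1/5; Hugo 1/5; Ines 1/5; Nieves 1/5; Ximena 1/5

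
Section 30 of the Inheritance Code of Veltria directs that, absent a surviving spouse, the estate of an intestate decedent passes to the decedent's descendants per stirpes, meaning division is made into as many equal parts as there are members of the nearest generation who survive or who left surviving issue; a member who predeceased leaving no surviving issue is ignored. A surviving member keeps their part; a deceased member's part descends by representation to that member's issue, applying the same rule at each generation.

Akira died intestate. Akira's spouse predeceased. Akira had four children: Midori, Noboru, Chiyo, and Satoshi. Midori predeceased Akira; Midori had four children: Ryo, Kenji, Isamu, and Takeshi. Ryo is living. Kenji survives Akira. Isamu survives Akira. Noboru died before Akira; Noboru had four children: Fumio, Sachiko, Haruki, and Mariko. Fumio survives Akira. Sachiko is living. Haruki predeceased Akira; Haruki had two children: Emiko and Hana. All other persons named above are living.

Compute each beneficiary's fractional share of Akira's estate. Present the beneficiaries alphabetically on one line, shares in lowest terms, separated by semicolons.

There is no surviving spouse, so the entire estate passes to Akira's descendants per stirpes.
The estate is divided into 4 equal shares of 1/4 among Midori, Noboru, Chiyo, Satoshi.
Midori predeceased; the 1/4 allotted to Midori's branch passes to Midori's issue by representation.
The 1/4 is divided into 4 equal shares of 1/16 among Ryo, Kenji, Isamu, Takeshi.
Ryo is living and takes 1/16.
Kenji is living and takes 1/16.
Isamu is living and takes 1/16.
Takeshi is living and takes 1/16.
Noboru predeceased; the 1/4 allotted to Noboru's branch passes to Noboru's issue by representation.
The 1/4 is divided into 4 equal shares of 1/16 among Fumio, Sachiko, Haruki, Mariko.
Fumio is living and takes 1/16.
Sachiko is living and takes 1/16.
Haruki predeceased; the 1/16 allotted to Haruki's branch passes to Haruki's issue by representation.
The 1/16 is divided into 2 equal shares of 1/32 among Emiko, Hana.
Emiko is living and takes 1/32.
Hana is living and takes 1/32.
Mariko is living and takes 1/16.
Chiyo is living and takes 1/4.
Satoshi is living and takes 1/4.

Chiyo 1/4; Emiko 1/32; Fumio 1/16; Hana 1/32; Isamu 1/16; Kenji 1/16; Mariko 1/16; Ryo 1/16; Sachiko 1/16; Satoshi 1/4; Takeshi 1/16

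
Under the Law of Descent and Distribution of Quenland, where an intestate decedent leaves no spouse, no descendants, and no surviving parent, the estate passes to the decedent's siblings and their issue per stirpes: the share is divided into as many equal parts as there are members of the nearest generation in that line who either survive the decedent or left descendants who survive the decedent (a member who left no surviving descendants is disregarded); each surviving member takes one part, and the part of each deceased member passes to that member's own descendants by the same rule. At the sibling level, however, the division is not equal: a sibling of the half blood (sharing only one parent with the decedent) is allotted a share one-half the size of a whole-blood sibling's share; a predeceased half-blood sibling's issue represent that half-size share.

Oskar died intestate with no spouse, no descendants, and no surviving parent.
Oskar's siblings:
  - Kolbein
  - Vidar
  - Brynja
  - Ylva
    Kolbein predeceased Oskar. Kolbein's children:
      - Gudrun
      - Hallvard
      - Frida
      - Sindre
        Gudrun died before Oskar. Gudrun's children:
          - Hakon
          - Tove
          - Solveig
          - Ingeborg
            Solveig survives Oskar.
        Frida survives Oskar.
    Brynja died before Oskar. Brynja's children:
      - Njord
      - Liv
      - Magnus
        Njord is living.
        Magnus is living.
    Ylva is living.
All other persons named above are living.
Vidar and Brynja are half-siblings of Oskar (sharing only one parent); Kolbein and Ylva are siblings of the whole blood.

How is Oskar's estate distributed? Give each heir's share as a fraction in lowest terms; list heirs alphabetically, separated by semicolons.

No spouse, descendants, or parent survives, so the estate passes to Oskar's siblings per stirpes.
Half-blood siblings count for one-half the weight of whole-blood siblings at the initial division.
Dividing 1 in proportion to weights (total weight 3): Kolbein (weight 1) → 1/3; Vidar (weight 1/2) → 1/6; Brynja (weight 1/2) → 1/6; Ylva (weight 1) → 1/3.
Kolbein predeceased; the 1/3 allotted to Kolbein's branch passes to Kolbein's issue by representation.
The 1/3 is divided into 4 equal shares of 1/12 among Gudrun, Hallvard, Frida, Sindre.
Gudrun predeceased; the 1/12 allotted to Gudrun's branch passes to Gudrun's issue by representation.
The 1/12 is divided into 4 equal shares of 1/48 among Hakon, Tove, Solveig, Ingeborg.
Hakon is living and takes 1/48.
Tove is living and takes 1/48.
Solveig is living and takes 1/48.
Ingeborg is living and takes 1/48.
Hallvard is living and takes 1/12.
Frida is living and takes 1/12.
Sindre is living and takes 1/12.
Vidar is living and takes 1/6.
Brynja predeceased; the 1/6 allotted to Brynja's branch passes to Brynja's issue by representation.
The 1/6 is divided into 3 equal shares of 1/18 among Njord, Liv, Magnus.
Njord is living and takes 1/18.
Liv is living and takes 1/18.
Magnus is living and takes 1/18.
Ylva is living and takes 1/3.

Frida 1/12; Hakon 1/48; Hallvard 1/12; Ingeborg 1/48; Liv 1/18; Magnus 1/18; Njord 1/18; Sindre 1/12; Solveig 1/48; Tove 1/48; Vidar 1/6; Ylva 1/3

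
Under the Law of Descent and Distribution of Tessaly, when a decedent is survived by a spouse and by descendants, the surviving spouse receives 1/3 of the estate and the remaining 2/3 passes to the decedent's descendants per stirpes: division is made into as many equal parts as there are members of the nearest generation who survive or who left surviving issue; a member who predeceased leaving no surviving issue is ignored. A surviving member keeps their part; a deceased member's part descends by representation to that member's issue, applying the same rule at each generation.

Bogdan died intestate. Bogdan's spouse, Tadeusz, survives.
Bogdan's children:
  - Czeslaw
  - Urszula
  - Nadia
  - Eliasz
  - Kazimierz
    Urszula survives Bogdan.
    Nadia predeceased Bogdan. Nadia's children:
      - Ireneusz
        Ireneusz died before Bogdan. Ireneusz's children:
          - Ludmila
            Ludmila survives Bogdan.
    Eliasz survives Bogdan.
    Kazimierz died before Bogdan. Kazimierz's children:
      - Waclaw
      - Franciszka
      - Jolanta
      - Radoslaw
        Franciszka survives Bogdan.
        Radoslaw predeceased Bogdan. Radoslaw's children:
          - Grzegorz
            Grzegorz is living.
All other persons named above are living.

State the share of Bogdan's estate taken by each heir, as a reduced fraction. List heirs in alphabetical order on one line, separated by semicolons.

Czeslaw 2/15; Eliasz 2/15; Franciszka 1/30; Grzegorz 1/30; Jolanta 1/30; Ludmila 2/15; Tadeusz 1/3; Urszula 2/15; Waclaw 1/30

Tadeusz, as surviving spouse, takes 1/3.
The remaining 2/3 passes to Bogdan's descendants per stirpes.
The 2/3 is divided into 5 equal shares of 2/15 among Czeslaw, Urszula, Nadia, Eliasz, Kazimierz.
Czeslaw is living and takes 2/15.
Urszula is living and takes 2/15.
Nadia predeceased; the 2/15 allotted to Nadia's branch passes to Nadia's issue by representation.
Ireneusz's line is the sole branch at this level, so the full 2/15 passes to Ireneusz's issue by representation.
Ludmila is the sole taker at this level and receives the full 2/15.
Eliasz is living and takes 2/15.
Kazimierz predeceased; the 2/15 allotted to Kazimierz's branch passes to Kazimierz's issue by representation.
The 2/15 is divided into 4 equal shares of 1/30 among Waclaw, Franciszka, Jolanta, Radoslaw.
Waclaw is living and takes 1/30.
Franciszka is living and takes 1/30.
Jolanta is living and takes 1/30.
Radoslaw predeceased; the 1/30 allotted to Radoslaw's branch passes to Radoslaw's issue by representation.
Grzegorz is the sole taker at this level and receives the full 1/30.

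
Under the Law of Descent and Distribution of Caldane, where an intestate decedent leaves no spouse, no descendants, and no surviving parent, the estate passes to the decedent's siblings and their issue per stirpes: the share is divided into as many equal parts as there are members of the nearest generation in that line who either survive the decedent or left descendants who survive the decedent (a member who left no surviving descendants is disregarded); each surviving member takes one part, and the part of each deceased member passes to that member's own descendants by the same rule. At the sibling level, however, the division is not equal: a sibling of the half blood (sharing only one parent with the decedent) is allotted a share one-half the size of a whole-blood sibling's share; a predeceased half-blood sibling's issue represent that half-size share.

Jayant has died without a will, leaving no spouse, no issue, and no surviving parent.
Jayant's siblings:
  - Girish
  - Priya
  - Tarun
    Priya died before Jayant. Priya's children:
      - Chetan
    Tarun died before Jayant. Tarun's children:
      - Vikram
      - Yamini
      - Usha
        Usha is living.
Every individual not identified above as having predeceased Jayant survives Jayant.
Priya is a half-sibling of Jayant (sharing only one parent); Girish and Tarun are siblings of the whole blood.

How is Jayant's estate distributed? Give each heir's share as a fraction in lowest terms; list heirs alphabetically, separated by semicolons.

Chetan 1/5; Girish 2/5; Usha 2/15; Vikram 2/15; Yamini 2/15

No spouse, descendants, or parent survives, so the estate passes to Jayant's siblings per stirpes.
Half-blood siblings count for one-half the weight of whole-blood siblings at the initial division.
Dividing 1 in proportion to weights (total weight 5/2): Girish (weight 1) → 2/5; Priya (weight 1/2) → 1/5; Tarun (weight 1) → 2/5.
Girish is living and takes 2/5.
Priya predeceased; the 1/5 allotted to Priya's branch passes to Priya's issue by representation.
Chetan is the sole taker at this level and receives the full 1/5.
Tarun predeceased; the 2/5 allotted to Tarun's branch passes to Tarun's issue by representation.
The 2/5 is divided into 3 equal shares of 2/15 among Vikram, Yamini, Usha.
Vikram is living and takes 2/15.
Yamini is living and takes 2/15.
Usha is living and takes 2/15.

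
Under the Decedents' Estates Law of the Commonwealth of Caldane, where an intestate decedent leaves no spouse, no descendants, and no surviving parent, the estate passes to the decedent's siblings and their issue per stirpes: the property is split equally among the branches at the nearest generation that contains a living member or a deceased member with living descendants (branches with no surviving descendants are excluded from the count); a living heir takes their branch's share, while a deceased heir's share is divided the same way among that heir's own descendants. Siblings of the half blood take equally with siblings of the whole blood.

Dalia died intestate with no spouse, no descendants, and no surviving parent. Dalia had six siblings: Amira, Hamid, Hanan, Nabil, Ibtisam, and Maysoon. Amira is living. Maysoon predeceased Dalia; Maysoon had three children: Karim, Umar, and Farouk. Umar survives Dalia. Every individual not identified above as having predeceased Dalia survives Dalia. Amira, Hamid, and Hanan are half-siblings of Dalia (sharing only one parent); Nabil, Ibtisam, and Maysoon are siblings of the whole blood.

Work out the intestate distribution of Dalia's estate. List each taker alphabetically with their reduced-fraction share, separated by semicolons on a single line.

Amira 1/6; Farouk 1/18; Hamid 1/6; Hanan 1/6; Ibtisam 1/6; Karim 1/18; Nabil 1/6; Umar 1/18

No spouse, descendants, or parent survives, so the estate passes to Dalia's siblings per stirpes.
Half-blood and whole-blood siblings take equally under the stated rule.
The estate is divided into 6 equal shares of 1/6 among Amira, Hamid, Hanan, Nabil, Ibtisam, Maysoon.
Amira is living and takes 1/6.
Hamid is living and takes 1/6.
Hanan is living and takes 1/6.
Nabil is living and takes 1/6.
Ibtisam is living and takes 1/6.
Maysoon predeceased; the 1/6 allotted to Maysoon's branch passes to Maysoon's issue by representation.
The 1/6 is divided into 3 equal shares of 1/18 among Karim, Umar, Farouk.
Karim is living and takes 1/18.
Umar is living and takes 1/18.
Farouk is living and takes 1/18.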